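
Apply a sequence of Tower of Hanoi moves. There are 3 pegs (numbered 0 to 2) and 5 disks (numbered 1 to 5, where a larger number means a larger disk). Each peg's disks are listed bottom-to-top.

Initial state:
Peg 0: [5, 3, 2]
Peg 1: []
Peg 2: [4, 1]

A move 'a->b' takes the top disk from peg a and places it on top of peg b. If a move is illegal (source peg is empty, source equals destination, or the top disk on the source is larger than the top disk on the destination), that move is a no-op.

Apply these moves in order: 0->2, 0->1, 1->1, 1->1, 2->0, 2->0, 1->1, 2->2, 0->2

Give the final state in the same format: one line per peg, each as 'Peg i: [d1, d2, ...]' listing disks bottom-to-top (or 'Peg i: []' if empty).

Answer: Peg 0: [5, 3]
Peg 1: [2]
Peg 2: [4, 1]

Derivation:
After move 1 (0->2):
Peg 0: [5, 3, 2]
Peg 1: []
Peg 2: [4, 1]

After move 2 (0->1):
Peg 0: [5, 3]
Peg 1: [2]
Peg 2: [4, 1]

After move 3 (1->1):
Peg 0: [5, 3]
Peg 1: [2]
Peg 2: [4, 1]

After move 4 (1->1):
Peg 0: [5, 3]
Peg 1: [2]
Peg 2: [4, 1]

After move 5 (2->0):
Peg 0: [5, 3, 1]
Peg 1: [2]
Peg 2: [4]

After move 6 (2->0):
Peg 0: [5, 3, 1]
Peg 1: [2]
Peg 2: [4]

After move 7 (1->1):
Peg 0: [5, 3, 1]
Peg 1: [2]
Peg 2: [4]

After move 8 (2->2):
Peg 0: [5, 3, 1]
Peg 1: [2]
Peg 2: [4]

After move 9 (0->2):
Peg 0: [5, 3]
Peg 1: [2]
Peg 2: [4, 1]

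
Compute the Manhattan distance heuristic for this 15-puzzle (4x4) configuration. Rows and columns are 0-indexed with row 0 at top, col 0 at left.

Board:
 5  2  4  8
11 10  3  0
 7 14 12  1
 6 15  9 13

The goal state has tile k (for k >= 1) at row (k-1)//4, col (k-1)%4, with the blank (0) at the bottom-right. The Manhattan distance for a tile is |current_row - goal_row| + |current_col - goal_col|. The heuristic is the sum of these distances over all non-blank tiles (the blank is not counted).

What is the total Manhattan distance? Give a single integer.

Tile 5: at (0,0), goal (1,0), distance |0-1|+|0-0| = 1
Tile 2: at (0,1), goal (0,1), distance |0-0|+|1-1| = 0
Tile 4: at (0,2), goal (0,3), distance |0-0|+|2-3| = 1
Tile 8: at (0,3), goal (1,3), distance |0-1|+|3-3| = 1
Tile 11: at (1,0), goal (2,2), distance |1-2|+|0-2| = 3
Tile 10: at (1,1), goal (2,1), distance |1-2|+|1-1| = 1
Tile 3: at (1,2), goal (0,2), distance |1-0|+|2-2| = 1
Tile 7: at (2,0), goal (1,2), distance |2-1|+|0-2| = 3
Tile 14: at (2,1), goal (3,1), distance |2-3|+|1-1| = 1
Tile 12: at (2,2), goal (2,3), distance |2-2|+|2-3| = 1
Tile 1: at (2,3), goal (0,0), distance |2-0|+|3-0| = 5
Tile 6: at (3,0), goal (1,1), distance |3-1|+|0-1| = 3
Tile 15: at (3,1), goal (3,2), distance |3-3|+|1-2| = 1
Tile 9: at (3,2), goal (2,0), distance |3-2|+|2-0| = 3
Tile 13: at (3,3), goal (3,0), distance |3-3|+|3-0| = 3
Sum: 1 + 0 + 1 + 1 + 3 + 1 + 1 + 3 + 1 + 1 + 5 + 3 + 1 + 3 + 3 = 28

Answer: 28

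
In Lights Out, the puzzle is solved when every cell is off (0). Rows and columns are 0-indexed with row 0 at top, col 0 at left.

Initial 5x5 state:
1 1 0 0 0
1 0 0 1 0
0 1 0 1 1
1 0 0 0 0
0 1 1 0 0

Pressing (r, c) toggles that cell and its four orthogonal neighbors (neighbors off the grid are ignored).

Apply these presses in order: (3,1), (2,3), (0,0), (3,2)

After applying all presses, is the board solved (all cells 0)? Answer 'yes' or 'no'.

After press 1 at (3,1):
1 1 0 0 0
1 0 0 1 0
0 0 0 1 1
0 1 1 0 0
0 0 1 0 0

After press 2 at (2,3):
1 1 0 0 0
1 0 0 0 0
0 0 1 0 0
0 1 1 1 0
0 0 1 0 0

After press 3 at (0,0):
0 0 0 0 0
0 0 0 0 0
0 0 1 0 0
0 1 1 1 0
0 0 1 0 0

After press 4 at (3,2):
0 0 0 0 0
0 0 0 0 0
0 0 0 0 0
0 0 0 0 0
0 0 0 0 0

Lights still on: 0

Answer: yes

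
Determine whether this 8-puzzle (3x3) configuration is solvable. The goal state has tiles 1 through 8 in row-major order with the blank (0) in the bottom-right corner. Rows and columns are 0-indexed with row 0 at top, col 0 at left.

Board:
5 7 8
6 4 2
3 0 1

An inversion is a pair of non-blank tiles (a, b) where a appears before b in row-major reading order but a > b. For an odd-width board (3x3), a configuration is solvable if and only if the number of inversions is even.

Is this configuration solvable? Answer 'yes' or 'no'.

Answer: no

Derivation:
Inversions (pairs i<j in row-major order where tile[i] > tile[j] > 0): 23
23 is odd, so the puzzle is not solvable.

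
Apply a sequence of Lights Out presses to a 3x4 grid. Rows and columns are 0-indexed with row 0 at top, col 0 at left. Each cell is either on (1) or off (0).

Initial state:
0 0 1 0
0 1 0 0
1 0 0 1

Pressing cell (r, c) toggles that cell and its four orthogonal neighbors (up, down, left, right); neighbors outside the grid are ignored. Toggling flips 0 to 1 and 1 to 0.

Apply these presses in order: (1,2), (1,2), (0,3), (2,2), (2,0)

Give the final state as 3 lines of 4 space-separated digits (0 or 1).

After press 1 at (1,2):
0 0 0 0
0 0 1 1
1 0 1 1

After press 2 at (1,2):
0 0 1 0
0 1 0 0
1 0 0 1

After press 3 at (0,3):
0 0 0 1
0 1 0 1
1 0 0 1

After press 4 at (2,2):
0 0 0 1
0 1 1 1
1 1 1 0

After press 5 at (2,0):
0 0 0 1
1 1 1 1
0 0 1 0

Answer: 0 0 0 1
1 1 1 1
0 0 1 0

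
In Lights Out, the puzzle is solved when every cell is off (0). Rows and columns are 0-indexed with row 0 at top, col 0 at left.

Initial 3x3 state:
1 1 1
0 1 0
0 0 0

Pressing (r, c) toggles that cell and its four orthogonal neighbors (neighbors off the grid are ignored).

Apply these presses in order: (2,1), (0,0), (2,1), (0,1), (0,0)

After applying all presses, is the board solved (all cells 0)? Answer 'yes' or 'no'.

Answer: yes

Derivation:
After press 1 at (2,1):
1 1 1
0 0 0
1 1 1

After press 2 at (0,0):
0 0 1
1 0 0
1 1 1

After press 3 at (2,1):
0 0 1
1 1 0
0 0 0

After press 4 at (0,1):
1 1 0
1 0 0
0 0 0

After press 5 at (0,0):
0 0 0
0 0 0
0 0 0

Lights still on: 0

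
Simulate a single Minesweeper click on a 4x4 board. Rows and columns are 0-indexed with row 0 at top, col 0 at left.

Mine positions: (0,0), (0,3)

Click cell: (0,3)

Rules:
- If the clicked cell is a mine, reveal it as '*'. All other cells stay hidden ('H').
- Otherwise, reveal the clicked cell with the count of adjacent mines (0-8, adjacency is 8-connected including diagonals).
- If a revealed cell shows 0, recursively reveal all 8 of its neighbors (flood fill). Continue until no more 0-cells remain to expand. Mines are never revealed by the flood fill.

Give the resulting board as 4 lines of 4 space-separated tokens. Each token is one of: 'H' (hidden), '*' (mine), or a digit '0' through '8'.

H H H *
H H H H
H H H H
H H H H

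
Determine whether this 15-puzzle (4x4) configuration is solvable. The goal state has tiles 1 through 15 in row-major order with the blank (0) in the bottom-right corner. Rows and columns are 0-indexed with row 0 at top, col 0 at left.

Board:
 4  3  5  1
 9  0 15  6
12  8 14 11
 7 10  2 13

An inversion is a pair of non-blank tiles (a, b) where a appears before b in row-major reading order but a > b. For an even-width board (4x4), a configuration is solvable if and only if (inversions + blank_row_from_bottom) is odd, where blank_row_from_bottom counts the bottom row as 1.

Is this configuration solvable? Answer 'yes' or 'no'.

Answer: yes

Derivation:
Inversions: 38
Blank is in row 1 (0-indexed from top), which is row 3 counting from the bottom (bottom = 1).
38 + 3 = 41, which is odd, so the puzzle is solvable.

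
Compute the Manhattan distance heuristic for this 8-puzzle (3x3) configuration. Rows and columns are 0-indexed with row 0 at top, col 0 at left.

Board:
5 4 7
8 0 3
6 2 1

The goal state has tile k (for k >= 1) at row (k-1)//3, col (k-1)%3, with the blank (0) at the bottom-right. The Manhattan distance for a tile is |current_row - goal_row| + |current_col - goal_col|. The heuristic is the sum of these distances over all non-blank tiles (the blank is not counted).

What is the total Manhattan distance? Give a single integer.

Answer: 20

Derivation:
Tile 5: at (0,0), goal (1,1), distance |0-1|+|0-1| = 2
Tile 4: at (0,1), goal (1,0), distance |0-1|+|1-0| = 2
Tile 7: at (0,2), goal (2,0), distance |0-2|+|2-0| = 4
Tile 8: at (1,0), goal (2,1), distance |1-2|+|0-1| = 2
Tile 3: at (1,2), goal (0,2), distance |1-0|+|2-2| = 1
Tile 6: at (2,0), goal (1,2), distance |2-1|+|0-2| = 3
Tile 2: at (2,1), goal (0,1), distance |2-0|+|1-1| = 2
Tile 1: at (2,2), goal (0,0), distance |2-0|+|2-0| = 4
Sum: 2 + 2 + 4 + 2 + 1 + 3 + 2 + 4 = 20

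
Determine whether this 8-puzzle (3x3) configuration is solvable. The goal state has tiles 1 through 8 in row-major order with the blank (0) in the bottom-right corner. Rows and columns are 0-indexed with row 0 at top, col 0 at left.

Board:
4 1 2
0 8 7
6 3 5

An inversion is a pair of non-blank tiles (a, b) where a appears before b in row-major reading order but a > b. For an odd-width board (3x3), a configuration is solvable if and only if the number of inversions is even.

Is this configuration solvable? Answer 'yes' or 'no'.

Inversions (pairs i<j in row-major order where tile[i] > tile[j] > 0): 12
12 is even, so the puzzle is solvable.

Answer: yes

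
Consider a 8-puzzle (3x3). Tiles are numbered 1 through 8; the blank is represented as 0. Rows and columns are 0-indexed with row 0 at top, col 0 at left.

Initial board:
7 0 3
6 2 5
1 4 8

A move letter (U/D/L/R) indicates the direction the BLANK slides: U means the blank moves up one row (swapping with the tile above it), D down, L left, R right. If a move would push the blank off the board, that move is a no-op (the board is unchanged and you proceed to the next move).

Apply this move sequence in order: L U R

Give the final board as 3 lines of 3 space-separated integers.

After move 1 (L):
0 7 3
6 2 5
1 4 8

After move 2 (U):
0 7 3
6 2 5
1 4 8

After move 3 (R):
7 0 3
6 2 5
1 4 8

Answer: 7 0 3
6 2 5
1 4 8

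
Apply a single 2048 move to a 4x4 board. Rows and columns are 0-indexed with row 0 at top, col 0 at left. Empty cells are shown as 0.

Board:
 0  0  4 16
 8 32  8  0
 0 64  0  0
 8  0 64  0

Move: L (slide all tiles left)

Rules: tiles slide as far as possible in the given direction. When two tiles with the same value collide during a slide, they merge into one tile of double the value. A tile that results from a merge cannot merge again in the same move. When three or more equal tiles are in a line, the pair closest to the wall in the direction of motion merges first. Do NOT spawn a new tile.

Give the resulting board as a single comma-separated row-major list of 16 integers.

Answer: 4, 16, 0, 0, 8, 32, 8, 0, 64, 0, 0, 0, 8, 64, 0, 0

Derivation:
Slide left:
row 0: [0, 0, 4, 16] -> [4, 16, 0, 0]
row 1: [8, 32, 8, 0] -> [8, 32, 8, 0]
row 2: [0, 64, 0, 0] -> [64, 0, 0, 0]
row 3: [8, 0, 64, 0] -> [8, 64, 0, 0]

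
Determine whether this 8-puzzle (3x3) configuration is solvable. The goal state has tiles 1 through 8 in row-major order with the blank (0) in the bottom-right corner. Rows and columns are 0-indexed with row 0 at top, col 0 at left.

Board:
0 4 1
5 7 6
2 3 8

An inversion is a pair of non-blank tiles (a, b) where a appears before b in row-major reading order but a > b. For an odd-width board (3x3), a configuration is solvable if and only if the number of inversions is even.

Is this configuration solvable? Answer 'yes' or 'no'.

Inversions (pairs i<j in row-major order where tile[i] > tile[j] > 0): 10
10 is even, so the puzzle is solvable.

Answer: yes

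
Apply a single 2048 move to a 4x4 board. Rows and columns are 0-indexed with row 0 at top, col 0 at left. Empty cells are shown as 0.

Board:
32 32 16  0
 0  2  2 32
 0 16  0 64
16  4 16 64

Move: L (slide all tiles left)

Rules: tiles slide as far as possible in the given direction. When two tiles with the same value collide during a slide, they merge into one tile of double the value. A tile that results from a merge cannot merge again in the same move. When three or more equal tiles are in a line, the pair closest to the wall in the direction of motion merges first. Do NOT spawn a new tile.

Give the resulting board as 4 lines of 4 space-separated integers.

Answer: 64 16  0  0
 4 32  0  0
16 64  0  0
16  4 16 64

Derivation:
Slide left:
row 0: [32, 32, 16, 0] -> [64, 16, 0, 0]
row 1: [0, 2, 2, 32] -> [4, 32, 0, 0]
row 2: [0, 16, 0, 64] -> [16, 64, 0, 0]
row 3: [16, 4, 16, 64] -> [16, 4, 16, 64]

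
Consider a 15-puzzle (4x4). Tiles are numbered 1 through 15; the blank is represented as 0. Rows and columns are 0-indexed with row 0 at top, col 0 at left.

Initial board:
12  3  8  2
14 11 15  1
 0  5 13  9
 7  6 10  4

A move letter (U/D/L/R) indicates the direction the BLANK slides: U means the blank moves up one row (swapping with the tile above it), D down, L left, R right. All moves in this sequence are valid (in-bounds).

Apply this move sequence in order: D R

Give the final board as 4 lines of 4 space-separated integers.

Answer: 12  3  8  2
14 11 15  1
 7  5 13  9
 6  0 10  4

Derivation:
After move 1 (D):
12  3  8  2
14 11 15  1
 7  5 13  9
 0  6 10  4

After move 2 (R):
12  3  8  2
14 11 15  1
 7  5 13  9
 6  0 10  4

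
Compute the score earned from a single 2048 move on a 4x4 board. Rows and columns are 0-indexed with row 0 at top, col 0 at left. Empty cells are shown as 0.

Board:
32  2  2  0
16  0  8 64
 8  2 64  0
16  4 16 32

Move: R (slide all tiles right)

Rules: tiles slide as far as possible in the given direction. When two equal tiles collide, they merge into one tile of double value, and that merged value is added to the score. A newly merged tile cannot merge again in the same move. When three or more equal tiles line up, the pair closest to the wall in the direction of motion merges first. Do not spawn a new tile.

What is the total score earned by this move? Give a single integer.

Slide right:
row 0: [32, 2, 2, 0] -> [0, 0, 32, 4]  score +4 (running 4)
row 1: [16, 0, 8, 64] -> [0, 16, 8, 64]  score +0 (running 4)
row 2: [8, 2, 64, 0] -> [0, 8, 2, 64]  score +0 (running 4)
row 3: [16, 4, 16, 32] -> [16, 4, 16, 32]  score +0 (running 4)
Board after move:
 0  0 32  4
 0 16  8 64
 0  8  2 64
16  4 16 32

Answer: 4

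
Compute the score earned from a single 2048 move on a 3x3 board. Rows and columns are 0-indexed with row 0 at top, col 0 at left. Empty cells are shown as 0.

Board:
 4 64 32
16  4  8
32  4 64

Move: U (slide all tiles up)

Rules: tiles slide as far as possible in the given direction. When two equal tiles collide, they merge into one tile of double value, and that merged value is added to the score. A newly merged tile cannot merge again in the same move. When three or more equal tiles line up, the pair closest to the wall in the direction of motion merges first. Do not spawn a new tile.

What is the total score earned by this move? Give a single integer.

Slide up:
col 0: [4, 16, 32] -> [4, 16, 32]  score +0 (running 0)
col 1: [64, 4, 4] -> [64, 8, 0]  score +8 (running 8)
col 2: [32, 8, 64] -> [32, 8, 64]  score +0 (running 8)
Board after move:
 4 64 32
16  8  8
32  0 64

Answer: 8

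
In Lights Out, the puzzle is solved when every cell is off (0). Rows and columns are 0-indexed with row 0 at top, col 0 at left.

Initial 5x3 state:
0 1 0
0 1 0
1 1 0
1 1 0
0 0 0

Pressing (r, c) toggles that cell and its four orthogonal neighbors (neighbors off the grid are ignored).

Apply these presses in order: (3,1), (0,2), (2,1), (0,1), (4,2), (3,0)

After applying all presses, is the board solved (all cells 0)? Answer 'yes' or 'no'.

After press 1 at (3,1):
0 1 0
0 1 0
1 0 0
0 0 1
0 1 0

After press 2 at (0,2):
0 0 1
0 1 1
1 0 0
0 0 1
0 1 0

After press 3 at (2,1):
0 0 1
0 0 1
0 1 1
0 1 1
0 1 0

After press 4 at (0,1):
1 1 0
0 1 1
0 1 1
0 1 1
0 1 0

After press 5 at (4,2):
1 1 0
0 1 1
0 1 1
0 1 0
0 0 1

After press 6 at (3,0):
1 1 0
0 1 1
1 1 1
1 0 0
1 0 1

Lights still on: 10

Answer: no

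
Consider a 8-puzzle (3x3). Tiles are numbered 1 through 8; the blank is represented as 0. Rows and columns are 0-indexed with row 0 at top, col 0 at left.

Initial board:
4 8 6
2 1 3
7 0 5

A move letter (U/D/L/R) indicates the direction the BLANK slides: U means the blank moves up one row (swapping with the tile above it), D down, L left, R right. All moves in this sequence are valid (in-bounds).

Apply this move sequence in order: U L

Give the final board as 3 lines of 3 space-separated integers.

After move 1 (U):
4 8 6
2 0 3
7 1 5

After move 2 (L):
4 8 6
0 2 3
7 1 5

Answer: 4 8 6
0 2 3
7 1 5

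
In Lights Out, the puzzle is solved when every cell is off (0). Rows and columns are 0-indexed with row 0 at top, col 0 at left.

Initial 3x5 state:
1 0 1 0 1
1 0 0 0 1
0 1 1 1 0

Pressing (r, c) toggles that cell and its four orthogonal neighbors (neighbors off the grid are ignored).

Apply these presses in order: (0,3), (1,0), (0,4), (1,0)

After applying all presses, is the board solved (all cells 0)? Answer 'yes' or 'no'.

After press 1 at (0,3):
1 0 0 1 0
1 0 0 1 1
0 1 1 1 0

After press 2 at (1,0):
0 0 0 1 0
0 1 0 1 1
1 1 1 1 0

After press 3 at (0,4):
0 0 0 0 1
0 1 0 1 0
1 1 1 1 0

After press 4 at (1,0):
1 0 0 0 1
1 0 0 1 0
0 1 1 1 0

Lights still on: 7

Answer: no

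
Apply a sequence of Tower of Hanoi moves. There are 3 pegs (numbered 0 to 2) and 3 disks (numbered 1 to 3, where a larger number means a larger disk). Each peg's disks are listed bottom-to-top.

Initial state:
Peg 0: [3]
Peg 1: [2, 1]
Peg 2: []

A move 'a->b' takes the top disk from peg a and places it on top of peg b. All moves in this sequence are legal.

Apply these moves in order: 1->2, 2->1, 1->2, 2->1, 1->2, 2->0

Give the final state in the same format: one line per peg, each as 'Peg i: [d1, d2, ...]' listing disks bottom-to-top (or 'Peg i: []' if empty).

After move 1 (1->2):
Peg 0: [3]
Peg 1: [2]
Peg 2: [1]

After move 2 (2->1):
Peg 0: [3]
Peg 1: [2, 1]
Peg 2: []

After move 3 (1->2):
Peg 0: [3]
Peg 1: [2]
Peg 2: [1]

After move 4 (2->1):
Peg 0: [3]
Peg 1: [2, 1]
Peg 2: []

After move 5 (1->2):
Peg 0: [3]
Peg 1: [2]
Peg 2: [1]

After move 6 (2->0):
Peg 0: [3, 1]
Peg 1: [2]
Peg 2: []

Answer: Peg 0: [3, 1]
Peg 1: [2]
Peg 2: []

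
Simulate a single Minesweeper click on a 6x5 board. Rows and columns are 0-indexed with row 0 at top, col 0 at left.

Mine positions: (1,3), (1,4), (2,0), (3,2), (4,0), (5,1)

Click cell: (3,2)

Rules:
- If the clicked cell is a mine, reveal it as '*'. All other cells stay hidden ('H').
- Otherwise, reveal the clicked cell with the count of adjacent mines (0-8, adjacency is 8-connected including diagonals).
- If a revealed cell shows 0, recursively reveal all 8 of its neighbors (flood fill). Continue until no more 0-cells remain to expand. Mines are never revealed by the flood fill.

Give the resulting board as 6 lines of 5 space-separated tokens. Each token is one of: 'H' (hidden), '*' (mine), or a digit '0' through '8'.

H H H H H
H H H H H
H H H H H
H H * H H
H H H H H
H H H H H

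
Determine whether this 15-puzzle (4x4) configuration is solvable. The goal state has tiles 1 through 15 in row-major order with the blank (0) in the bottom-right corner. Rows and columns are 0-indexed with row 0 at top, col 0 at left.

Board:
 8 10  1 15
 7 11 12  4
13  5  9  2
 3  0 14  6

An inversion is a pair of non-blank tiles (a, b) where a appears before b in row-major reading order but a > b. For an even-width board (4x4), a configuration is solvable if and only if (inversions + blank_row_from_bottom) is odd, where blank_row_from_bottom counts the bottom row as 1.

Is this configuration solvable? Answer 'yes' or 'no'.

Answer: yes

Derivation:
Inversions: 56
Blank is in row 3 (0-indexed from top), which is row 1 counting from the bottom (bottom = 1).
56 + 1 = 57, which is odd, so the puzzle is solvable.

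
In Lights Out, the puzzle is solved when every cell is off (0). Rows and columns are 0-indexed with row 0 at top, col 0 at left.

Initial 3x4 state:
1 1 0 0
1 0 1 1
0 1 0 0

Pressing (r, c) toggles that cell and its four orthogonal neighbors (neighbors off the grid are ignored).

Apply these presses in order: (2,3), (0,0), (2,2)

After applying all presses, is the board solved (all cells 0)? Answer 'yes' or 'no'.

After press 1 at (2,3):
1 1 0 0
1 0 1 0
0 1 1 1

After press 2 at (0,0):
0 0 0 0
0 0 1 0
0 1 1 1

After press 3 at (2,2):
0 0 0 0
0 0 0 0
0 0 0 0

Lights still on: 0

Answer: yes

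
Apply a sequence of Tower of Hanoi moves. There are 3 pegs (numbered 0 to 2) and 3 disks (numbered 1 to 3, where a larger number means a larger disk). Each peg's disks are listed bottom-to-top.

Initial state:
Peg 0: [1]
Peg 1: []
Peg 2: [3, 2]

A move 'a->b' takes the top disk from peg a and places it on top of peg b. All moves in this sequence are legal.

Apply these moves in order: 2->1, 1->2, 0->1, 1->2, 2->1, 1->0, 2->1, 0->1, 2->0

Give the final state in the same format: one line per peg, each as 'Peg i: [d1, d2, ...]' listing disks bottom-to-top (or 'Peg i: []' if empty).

Answer: Peg 0: [3]
Peg 1: [2, 1]
Peg 2: []

Derivation:
After move 1 (2->1):
Peg 0: [1]
Peg 1: [2]
Peg 2: [3]

After move 2 (1->2):
Peg 0: [1]
Peg 1: []
Peg 2: [3, 2]

After move 3 (0->1):
Peg 0: []
Peg 1: [1]
Peg 2: [3, 2]

After move 4 (1->2):
Peg 0: []
Peg 1: []
Peg 2: [3, 2, 1]

After move 5 (2->1):
Peg 0: []
Peg 1: [1]
Peg 2: [3, 2]

After move 6 (1->0):
Peg 0: [1]
Peg 1: []
Peg 2: [3, 2]

After move 7 (2->1):
Peg 0: [1]
Peg 1: [2]
Peg 2: [3]

After move 8 (0->1):
Peg 0: []
Peg 1: [2, 1]
Peg 2: [3]

After move 9 (2->0):
Peg 0: [3]
Peg 1: [2, 1]
Peg 2: []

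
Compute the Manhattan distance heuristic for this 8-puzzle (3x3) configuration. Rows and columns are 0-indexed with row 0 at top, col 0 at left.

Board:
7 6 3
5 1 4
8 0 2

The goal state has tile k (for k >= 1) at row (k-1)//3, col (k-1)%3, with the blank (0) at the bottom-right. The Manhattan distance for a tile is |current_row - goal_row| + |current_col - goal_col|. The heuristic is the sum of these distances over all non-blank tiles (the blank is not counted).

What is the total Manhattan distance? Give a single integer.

Tile 7: (0,0)->(2,0) = 2
Tile 6: (0,1)->(1,2) = 2
Tile 3: (0,2)->(0,2) = 0
Tile 5: (1,0)->(1,1) = 1
Tile 1: (1,1)->(0,0) = 2
Tile 4: (1,2)->(1,0) = 2
Tile 8: (2,0)->(2,1) = 1
Tile 2: (2,2)->(0,1) = 3
Sum: 2 + 2 + 0 + 1 + 2 + 2 + 1 + 3 = 13

Answer: 13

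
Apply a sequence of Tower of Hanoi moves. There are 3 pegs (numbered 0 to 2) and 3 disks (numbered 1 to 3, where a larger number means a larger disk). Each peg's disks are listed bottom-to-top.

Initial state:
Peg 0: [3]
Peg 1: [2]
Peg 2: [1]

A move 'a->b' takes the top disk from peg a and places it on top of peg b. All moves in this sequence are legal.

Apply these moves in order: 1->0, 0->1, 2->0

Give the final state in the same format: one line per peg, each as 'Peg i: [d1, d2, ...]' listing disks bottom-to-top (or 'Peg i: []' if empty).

Answer: Peg 0: [3, 1]
Peg 1: [2]
Peg 2: []

Derivation:
After move 1 (1->0):
Peg 0: [3, 2]
Peg 1: []
Peg 2: [1]

After move 2 (0->1):
Peg 0: [3]
Peg 1: [2]
Peg 2: [1]

After move 3 (2->0):
Peg 0: [3, 1]
Peg 1: [2]
Peg 2: []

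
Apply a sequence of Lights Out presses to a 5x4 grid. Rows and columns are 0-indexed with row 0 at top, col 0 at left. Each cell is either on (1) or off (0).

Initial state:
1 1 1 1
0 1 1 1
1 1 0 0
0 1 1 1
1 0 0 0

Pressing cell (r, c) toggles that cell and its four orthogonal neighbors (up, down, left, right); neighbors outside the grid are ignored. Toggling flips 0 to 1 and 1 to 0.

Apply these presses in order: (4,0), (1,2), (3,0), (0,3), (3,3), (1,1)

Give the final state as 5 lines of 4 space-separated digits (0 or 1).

After press 1 at (4,0):
1 1 1 1
0 1 1 1
1 1 0 0
1 1 1 1
0 1 0 0

After press 2 at (1,2):
1 1 0 1
0 0 0 0
1 1 1 0
1 1 1 1
0 1 0 0

After press 3 at (3,0):
1 1 0 1
0 0 0 0
0 1 1 0
0 0 1 1
1 1 0 0

After press 4 at (0,3):
1 1 1 0
0 0 0 1
0 1 1 0
0 0 1 1
1 1 0 0

After press 5 at (3,3):
1 1 1 0
0 0 0 1
0 1 1 1
0 0 0 0
1 1 0 1

After press 6 at (1,1):
1 0 1 0
1 1 1 1
0 0 1 1
0 0 0 0
1 1 0 1

Answer: 1 0 1 0
1 1 1 1
0 0 1 1
0 0 0 0
1 1 0 1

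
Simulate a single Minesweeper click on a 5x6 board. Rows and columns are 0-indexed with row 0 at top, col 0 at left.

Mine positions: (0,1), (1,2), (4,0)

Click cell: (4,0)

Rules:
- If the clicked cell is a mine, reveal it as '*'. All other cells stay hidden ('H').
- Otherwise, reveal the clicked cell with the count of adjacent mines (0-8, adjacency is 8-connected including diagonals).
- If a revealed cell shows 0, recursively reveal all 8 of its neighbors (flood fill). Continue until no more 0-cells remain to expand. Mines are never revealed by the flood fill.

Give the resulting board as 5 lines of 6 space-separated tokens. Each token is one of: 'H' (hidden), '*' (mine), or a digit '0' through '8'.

H H H H H H
H H H H H H
H H H H H H
H H H H H H
* H H H H H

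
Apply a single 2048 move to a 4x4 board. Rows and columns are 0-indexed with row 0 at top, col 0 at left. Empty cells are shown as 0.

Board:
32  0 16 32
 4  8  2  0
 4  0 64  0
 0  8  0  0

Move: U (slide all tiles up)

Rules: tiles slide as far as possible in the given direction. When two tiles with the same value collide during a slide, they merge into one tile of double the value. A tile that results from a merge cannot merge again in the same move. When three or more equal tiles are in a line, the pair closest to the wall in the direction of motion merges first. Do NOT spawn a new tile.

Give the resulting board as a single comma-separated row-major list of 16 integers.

Answer: 32, 16, 16, 32, 8, 0, 2, 0, 0, 0, 64, 0, 0, 0, 0, 0

Derivation:
Slide up:
col 0: [32, 4, 4, 0] -> [32, 8, 0, 0]
col 1: [0, 8, 0, 8] -> [16, 0, 0, 0]
col 2: [16, 2, 64, 0] -> [16, 2, 64, 0]
col 3: [32, 0, 0, 0] -> [32, 0, 0, 0]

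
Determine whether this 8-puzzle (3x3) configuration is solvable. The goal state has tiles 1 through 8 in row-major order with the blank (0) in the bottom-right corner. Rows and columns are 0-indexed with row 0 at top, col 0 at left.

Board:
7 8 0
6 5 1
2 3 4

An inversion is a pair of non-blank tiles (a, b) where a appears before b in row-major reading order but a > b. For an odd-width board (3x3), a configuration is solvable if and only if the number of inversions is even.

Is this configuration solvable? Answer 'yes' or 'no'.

Answer: no

Derivation:
Inversions (pairs i<j in row-major order where tile[i] > tile[j] > 0): 21
21 is odd, so the puzzle is not solvable.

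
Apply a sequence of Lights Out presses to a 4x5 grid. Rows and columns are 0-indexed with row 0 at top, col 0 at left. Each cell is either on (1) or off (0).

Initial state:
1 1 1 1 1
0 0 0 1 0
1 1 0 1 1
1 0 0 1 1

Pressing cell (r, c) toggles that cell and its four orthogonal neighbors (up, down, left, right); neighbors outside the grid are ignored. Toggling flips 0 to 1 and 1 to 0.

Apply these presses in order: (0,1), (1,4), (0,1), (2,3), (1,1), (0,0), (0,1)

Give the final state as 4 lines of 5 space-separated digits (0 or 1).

After press 1 at (0,1):
0 0 0 1 1
0 1 0 1 0
1 1 0 1 1
1 0 0 1 1

After press 2 at (1,4):
0 0 0 1 0
0 1 0 0 1
1 1 0 1 0
1 0 0 1 1

After press 3 at (0,1):
1 1 1 1 0
0 0 0 0 1
1 1 0 1 0
1 0 0 1 1

After press 4 at (2,3):
1 1 1 1 0
0 0 0 1 1
1 1 1 0 1
1 0 0 0 1

After press 5 at (1,1):
1 0 1 1 0
1 1 1 1 1
1 0 1 0 1
1 0 0 0 1

After press 6 at (0,0):
0 1 1 1 0
0 1 1 1 1
1 0 1 0 1
1 0 0 0 1

After press 7 at (0,1):
1 0 0 1 0
0 0 1 1 1
1 0 1 0 1
1 0 0 0 1

Answer: 1 0 0 1 0
0 0 1 1 1
1 0 1 0 1
1 0 0 0 1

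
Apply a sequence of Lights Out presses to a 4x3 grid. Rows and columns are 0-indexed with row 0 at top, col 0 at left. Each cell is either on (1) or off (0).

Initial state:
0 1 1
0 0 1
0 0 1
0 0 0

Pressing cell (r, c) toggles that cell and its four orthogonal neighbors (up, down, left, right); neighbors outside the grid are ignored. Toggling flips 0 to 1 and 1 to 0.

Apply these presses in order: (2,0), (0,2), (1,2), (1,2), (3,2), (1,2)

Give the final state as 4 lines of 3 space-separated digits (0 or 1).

Answer: 0 0 1
1 1 1
1 1 1
1 1 1

Derivation:
After press 1 at (2,0):
0 1 1
1 0 1
1 1 1
1 0 0

After press 2 at (0,2):
0 0 0
1 0 0
1 1 1
1 0 0

After press 3 at (1,2):
0 0 1
1 1 1
1 1 0
1 0 0

After press 4 at (1,2):
0 0 0
1 0 0
1 1 1
1 0 0

After press 5 at (3,2):
0 0 0
1 0 0
1 1 0
1 1 1

After press 6 at (1,2):
0 0 1
1 1 1
1 1 1
1 1 1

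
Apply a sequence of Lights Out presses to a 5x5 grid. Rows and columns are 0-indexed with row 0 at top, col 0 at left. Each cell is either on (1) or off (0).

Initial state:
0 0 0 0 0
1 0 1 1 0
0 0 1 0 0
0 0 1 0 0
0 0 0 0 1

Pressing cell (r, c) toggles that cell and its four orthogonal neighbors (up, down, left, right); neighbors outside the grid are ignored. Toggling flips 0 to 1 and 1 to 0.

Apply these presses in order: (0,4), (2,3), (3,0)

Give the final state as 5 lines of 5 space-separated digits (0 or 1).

After press 1 at (0,4):
0 0 0 1 1
1 0 1 1 1
0 0 1 0 0
0 0 1 0 0
0 0 0 0 1

After press 2 at (2,3):
0 0 0 1 1
1 0 1 0 1
0 0 0 1 1
0 0 1 1 0
0 0 0 0 1

After press 3 at (3,0):
0 0 0 1 1
1 0 1 0 1
1 0 0 1 1
1 1 1 1 0
1 0 0 0 1

Answer: 0 0 0 1 1
1 0 1 0 1
1 0 0 1 1
1 1 1 1 0
1 0 0 0 1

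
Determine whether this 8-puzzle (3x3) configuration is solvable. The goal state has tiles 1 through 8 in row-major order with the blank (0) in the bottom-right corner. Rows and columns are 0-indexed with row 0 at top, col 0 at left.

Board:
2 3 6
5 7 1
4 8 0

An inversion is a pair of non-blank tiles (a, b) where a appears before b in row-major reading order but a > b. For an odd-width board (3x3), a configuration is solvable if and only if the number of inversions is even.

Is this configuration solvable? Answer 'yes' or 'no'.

Answer: no

Derivation:
Inversions (pairs i<j in row-major order where tile[i] > tile[j] > 0): 9
9 is odd, so the puzzle is not solvable.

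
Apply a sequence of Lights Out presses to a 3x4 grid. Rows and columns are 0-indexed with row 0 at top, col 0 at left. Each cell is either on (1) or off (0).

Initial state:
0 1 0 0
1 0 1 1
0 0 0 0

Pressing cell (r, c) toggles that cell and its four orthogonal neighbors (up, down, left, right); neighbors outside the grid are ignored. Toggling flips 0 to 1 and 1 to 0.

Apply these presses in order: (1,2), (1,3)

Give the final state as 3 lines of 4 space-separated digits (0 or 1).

Answer: 0 1 1 1
1 1 1 1
0 0 1 1

Derivation:
After press 1 at (1,2):
0 1 1 0
1 1 0 0
0 0 1 0

After press 2 at (1,3):
0 1 1 1
1 1 1 1
0 0 1 1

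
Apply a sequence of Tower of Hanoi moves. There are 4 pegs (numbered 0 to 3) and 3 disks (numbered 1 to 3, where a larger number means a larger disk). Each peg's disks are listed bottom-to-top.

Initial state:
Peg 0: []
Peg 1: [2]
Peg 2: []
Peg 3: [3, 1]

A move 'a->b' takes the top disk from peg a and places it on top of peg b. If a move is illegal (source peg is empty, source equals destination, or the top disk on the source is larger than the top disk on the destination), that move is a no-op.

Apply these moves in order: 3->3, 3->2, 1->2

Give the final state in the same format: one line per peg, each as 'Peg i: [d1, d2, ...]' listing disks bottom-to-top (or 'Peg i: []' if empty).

Answer: Peg 0: []
Peg 1: [2]
Peg 2: [1]
Peg 3: [3]

Derivation:
After move 1 (3->3):
Peg 0: []
Peg 1: [2]
Peg 2: []
Peg 3: [3, 1]

After move 2 (3->2):
Peg 0: []
Peg 1: [2]
Peg 2: [1]
Peg 3: [3]

After move 3 (1->2):
Peg 0: []
Peg 1: [2]
Peg 2: [1]
Peg 3: [3]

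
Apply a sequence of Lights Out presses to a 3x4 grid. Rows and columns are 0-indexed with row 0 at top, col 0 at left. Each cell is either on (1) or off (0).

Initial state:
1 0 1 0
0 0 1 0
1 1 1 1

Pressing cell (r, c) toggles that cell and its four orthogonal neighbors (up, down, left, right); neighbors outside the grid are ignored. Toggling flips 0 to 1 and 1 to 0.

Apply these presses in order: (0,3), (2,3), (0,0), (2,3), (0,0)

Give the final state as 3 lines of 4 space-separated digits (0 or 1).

After press 1 at (0,3):
1 0 0 1
0 0 1 1
1 1 1 1

After press 2 at (2,3):
1 0 0 1
0 0 1 0
1 1 0 0

After press 3 at (0,0):
0 1 0 1
1 0 1 0
1 1 0 0

After press 4 at (2,3):
0 1 0 1
1 0 1 1
1 1 1 1

After press 5 at (0,0):
1 0 0 1
0 0 1 1
1 1 1 1

Answer: 1 0 0 1
0 0 1 1
1 1 1 1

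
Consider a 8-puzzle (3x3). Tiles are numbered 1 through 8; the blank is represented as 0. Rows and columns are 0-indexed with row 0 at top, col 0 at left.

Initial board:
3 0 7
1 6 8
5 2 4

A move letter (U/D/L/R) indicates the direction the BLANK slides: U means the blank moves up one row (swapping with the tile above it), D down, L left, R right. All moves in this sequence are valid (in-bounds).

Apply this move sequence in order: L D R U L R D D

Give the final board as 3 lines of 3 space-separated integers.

Answer: 1 3 7
6 2 8
5 0 4

Derivation:
After move 1 (L):
0 3 7
1 6 8
5 2 4

After move 2 (D):
1 3 7
0 6 8
5 2 4

After move 3 (R):
1 3 7
6 0 8
5 2 4

After move 4 (U):
1 0 7
6 3 8
5 2 4

After move 5 (L):
0 1 7
6 3 8
5 2 4

After move 6 (R):
1 0 7
6 3 8
5 2 4

After move 7 (D):
1 3 7
6 0 8
5 2 4

After move 8 (D):
1 3 7
6 2 8
5 0 4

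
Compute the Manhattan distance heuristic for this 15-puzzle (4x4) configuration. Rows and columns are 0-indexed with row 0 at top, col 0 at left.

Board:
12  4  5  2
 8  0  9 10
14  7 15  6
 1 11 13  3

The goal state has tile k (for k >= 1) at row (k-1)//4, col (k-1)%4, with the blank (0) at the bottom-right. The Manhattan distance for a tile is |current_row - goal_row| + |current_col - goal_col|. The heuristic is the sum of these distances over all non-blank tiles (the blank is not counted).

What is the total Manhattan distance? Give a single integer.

Tile 12: at (0,0), goal (2,3), distance |0-2|+|0-3| = 5
Tile 4: at (0,1), goal (0,3), distance |0-0|+|1-3| = 2
Tile 5: at (0,2), goal (1,0), distance |0-1|+|2-0| = 3
Tile 2: at (0,3), goal (0,1), distance |0-0|+|3-1| = 2
Tile 8: at (1,0), goal (1,3), distance |1-1|+|0-3| = 3
Tile 9: at (1,2), goal (2,0), distance |1-2|+|2-0| = 3
Tile 10: at (1,3), goal (2,1), distance |1-2|+|3-1| = 3
Tile 14: at (2,0), goal (3,1), distance |2-3|+|0-1| = 2
Tile 7: at (2,1), goal (1,2), distance |2-1|+|1-2| = 2
Tile 15: at (2,2), goal (3,2), distance |2-3|+|2-2| = 1
Tile 6: at (2,3), goal (1,1), distance |2-1|+|3-1| = 3
Tile 1: at (3,0), goal (0,0), distance |3-0|+|0-0| = 3
Tile 11: at (3,1), goal (2,2), distance |3-2|+|1-2| = 2
Tile 13: at (3,2), goal (3,0), distance |3-3|+|2-0| = 2
Tile 3: at (3,3), goal (0,2), distance |3-0|+|3-2| = 4
Sum: 5 + 2 + 3 + 2 + 3 + 3 + 3 + 2 + 2 + 1 + 3 + 3 + 2 + 2 + 4 = 40

Answer: 40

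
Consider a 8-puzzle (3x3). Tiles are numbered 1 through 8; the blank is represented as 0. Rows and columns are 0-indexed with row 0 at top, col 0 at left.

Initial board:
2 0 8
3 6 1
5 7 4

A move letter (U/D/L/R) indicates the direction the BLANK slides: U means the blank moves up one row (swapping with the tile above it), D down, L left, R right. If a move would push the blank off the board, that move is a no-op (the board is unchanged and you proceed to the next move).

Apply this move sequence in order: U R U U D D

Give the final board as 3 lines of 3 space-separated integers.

Answer: 2 8 1
3 6 4
5 7 0

Derivation:
After move 1 (U):
2 0 8
3 6 1
5 7 4

After move 2 (R):
2 8 0
3 6 1
5 7 4

After move 3 (U):
2 8 0
3 6 1
5 7 4

After move 4 (U):
2 8 0
3 6 1
5 7 4

After move 5 (D):
2 8 1
3 6 0
5 7 4

After move 6 (D):
2 8 1
3 6 4
5 7 0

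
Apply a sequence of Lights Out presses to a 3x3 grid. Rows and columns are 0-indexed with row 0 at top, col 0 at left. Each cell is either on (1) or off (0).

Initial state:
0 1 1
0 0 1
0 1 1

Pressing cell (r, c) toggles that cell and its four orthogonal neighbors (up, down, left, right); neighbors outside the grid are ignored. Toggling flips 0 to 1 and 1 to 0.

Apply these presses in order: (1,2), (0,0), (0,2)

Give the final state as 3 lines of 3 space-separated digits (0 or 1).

Answer: 1 1 1
1 1 1
0 1 0

Derivation:
After press 1 at (1,2):
0 1 0
0 1 0
0 1 0

After press 2 at (0,0):
1 0 0
1 1 0
0 1 0

After press 3 at (0,2):
1 1 1
1 1 1
0 1 0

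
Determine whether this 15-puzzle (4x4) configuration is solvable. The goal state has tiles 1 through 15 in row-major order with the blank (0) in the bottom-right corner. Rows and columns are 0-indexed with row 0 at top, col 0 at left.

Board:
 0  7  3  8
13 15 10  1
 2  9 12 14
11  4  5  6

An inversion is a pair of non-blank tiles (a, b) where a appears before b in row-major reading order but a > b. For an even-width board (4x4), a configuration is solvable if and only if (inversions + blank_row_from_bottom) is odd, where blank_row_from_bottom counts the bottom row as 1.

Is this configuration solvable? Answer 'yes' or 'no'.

Answer: no

Derivation:
Inversions: 52
Blank is in row 0 (0-indexed from top), which is row 4 counting from the bottom (bottom = 1).
52 + 4 = 56, which is even, so the puzzle is not solvable.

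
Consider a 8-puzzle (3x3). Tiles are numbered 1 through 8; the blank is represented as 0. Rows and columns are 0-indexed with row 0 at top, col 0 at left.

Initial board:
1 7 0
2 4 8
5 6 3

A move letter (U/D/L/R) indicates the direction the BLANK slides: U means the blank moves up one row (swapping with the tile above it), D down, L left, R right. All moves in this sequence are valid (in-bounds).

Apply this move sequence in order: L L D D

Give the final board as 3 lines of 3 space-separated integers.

After move 1 (L):
1 0 7
2 4 8
5 6 3

After move 2 (L):
0 1 7
2 4 8
5 6 3

After move 3 (D):
2 1 7
0 4 8
5 6 3

After move 4 (D):
2 1 7
5 4 8
0 6 3

Answer: 2 1 7
5 4 8
0 6 3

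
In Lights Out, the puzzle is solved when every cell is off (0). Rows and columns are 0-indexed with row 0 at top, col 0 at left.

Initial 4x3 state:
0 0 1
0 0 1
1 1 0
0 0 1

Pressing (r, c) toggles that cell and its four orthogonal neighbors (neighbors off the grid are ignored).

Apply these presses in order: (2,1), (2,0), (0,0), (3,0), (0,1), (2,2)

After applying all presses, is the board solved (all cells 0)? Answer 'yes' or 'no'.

Answer: yes

Derivation:
After press 1 at (2,1):
0 0 1
0 1 1
0 0 1
0 1 1

After press 2 at (2,0):
0 0 1
1 1 1
1 1 1
1 1 1

After press 3 at (0,0):
1 1 1
0 1 1
1 1 1
1 1 1

After press 4 at (3,0):
1 1 1
0 1 1
0 1 1
0 0 1

After press 5 at (0,1):
0 0 0
0 0 1
0 1 1
0 0 1

After press 6 at (2,2):
0 0 0
0 0 0
0 0 0
0 0 0

Lights still on: 0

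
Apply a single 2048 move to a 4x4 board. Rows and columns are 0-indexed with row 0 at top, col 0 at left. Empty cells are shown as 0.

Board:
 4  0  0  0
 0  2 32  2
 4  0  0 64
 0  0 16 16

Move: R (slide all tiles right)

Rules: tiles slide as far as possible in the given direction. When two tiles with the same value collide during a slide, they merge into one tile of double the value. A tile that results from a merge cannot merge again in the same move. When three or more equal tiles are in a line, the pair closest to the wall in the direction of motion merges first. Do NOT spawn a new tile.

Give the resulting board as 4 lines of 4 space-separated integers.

Slide right:
row 0: [4, 0, 0, 0] -> [0, 0, 0, 4]
row 1: [0, 2, 32, 2] -> [0, 2, 32, 2]
row 2: [4, 0, 0, 64] -> [0, 0, 4, 64]
row 3: [0, 0, 16, 16] -> [0, 0, 0, 32]

Answer:  0  0  0  4
 0  2 32  2
 0  0  4 64
 0  0  0 32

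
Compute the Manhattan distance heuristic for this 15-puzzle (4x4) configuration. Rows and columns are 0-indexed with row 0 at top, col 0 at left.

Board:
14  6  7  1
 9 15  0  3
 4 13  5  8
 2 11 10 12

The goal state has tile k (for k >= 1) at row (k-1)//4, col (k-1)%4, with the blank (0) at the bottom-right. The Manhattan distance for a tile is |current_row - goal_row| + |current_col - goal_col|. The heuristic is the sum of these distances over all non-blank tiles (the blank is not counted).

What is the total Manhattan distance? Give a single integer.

Tile 14: at (0,0), goal (3,1), distance |0-3|+|0-1| = 4
Tile 6: at (0,1), goal (1,1), distance |0-1|+|1-1| = 1
Tile 7: at (0,2), goal (1,2), distance |0-1|+|2-2| = 1
Tile 1: at (0,3), goal (0,0), distance |0-0|+|3-0| = 3
Tile 9: at (1,0), goal (2,0), distance |1-2|+|0-0| = 1
Tile 15: at (1,1), goal (3,2), distance |1-3|+|1-2| = 3
Tile 3: at (1,3), goal (0,2), distance |1-0|+|3-2| = 2
Tile 4: at (2,0), goal (0,3), distance |2-0|+|0-3| = 5
Tile 13: at (2,1), goal (3,0), distance |2-3|+|1-0| = 2
Tile 5: at (2,2), goal (1,0), distance |2-1|+|2-0| = 3
Tile 8: at (2,3), goal (1,3), distance |2-1|+|3-3| = 1
Tile 2: at (3,0), goal (0,1), distance |3-0|+|0-1| = 4
Tile 11: at (3,1), goal (2,2), distance |3-2|+|1-2| = 2
Tile 10: at (3,2), goal (2,1), distance |3-2|+|2-1| = 2
Tile 12: at (3,3), goal (2,3), distance |3-2|+|3-3| = 1
Sum: 4 + 1 + 1 + 3 + 1 + 3 + 2 + 5 + 2 + 3 + 1 + 4 + 2 + 2 + 1 = 35

Answer: 35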